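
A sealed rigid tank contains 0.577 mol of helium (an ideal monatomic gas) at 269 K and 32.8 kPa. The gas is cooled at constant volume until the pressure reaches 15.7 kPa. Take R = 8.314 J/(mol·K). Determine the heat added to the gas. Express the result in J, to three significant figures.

Q ≈ -1010 J

Constant volume ⇒ W = 0, so Q = ΔU = nCᵥΔT with Cᵥ = 3R/2 = 12.47 J/(mol·K).
At constant V, T₂/T₁ = P₂/P₁ ⇒ ΔT = T₁(P₂/P₁ − 1) = 269·(15.7/32.8 − 1) = -140.2 K.
ΔU = (0.577)(12.47)(-140.2) = -1009 J.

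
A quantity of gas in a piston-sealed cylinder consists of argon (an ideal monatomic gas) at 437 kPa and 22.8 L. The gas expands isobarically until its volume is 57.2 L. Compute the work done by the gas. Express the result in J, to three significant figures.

W ≈ 15000 J

Isobaric: W = P ΔV.
W = (437 kPa)(57.2 − 22.8 L) = (437)(34.4) = 15033 J.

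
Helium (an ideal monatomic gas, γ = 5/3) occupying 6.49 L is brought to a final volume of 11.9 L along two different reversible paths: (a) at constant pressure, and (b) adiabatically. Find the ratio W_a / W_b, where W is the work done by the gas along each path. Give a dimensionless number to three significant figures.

Path (a) isobaric: W = P₁(V₂ − V₁) → W_a/(P₁V₁) = 0.8336.
Path (b) adiabatic: W = P₁V₁(1 − (V₁/V₂)^(γ−1))/(γ−1) → W_b/(P₁V₁) = 0.4987.
W_a / W_b = 0.8336 / 0.4987 = 1.671.

W_a / W_b ≈ 1.67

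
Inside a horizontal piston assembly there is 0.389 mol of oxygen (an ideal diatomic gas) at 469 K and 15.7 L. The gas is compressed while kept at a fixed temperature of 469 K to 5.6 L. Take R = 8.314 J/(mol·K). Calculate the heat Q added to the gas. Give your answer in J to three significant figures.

Q ≈ -1560 J

Isothermal ⇒ ΔU = 0, so Q = W = nRT ln(V₂/V₁).
Q = (0.389)(8.314)(469) ln(5.6/15.7) = 1517 × -1.031 = -1564 J.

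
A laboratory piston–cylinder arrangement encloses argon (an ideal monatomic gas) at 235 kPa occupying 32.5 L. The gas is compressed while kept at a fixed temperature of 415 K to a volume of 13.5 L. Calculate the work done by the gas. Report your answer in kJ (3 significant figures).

Isothermal: W = nRT ln(V₂/V₁) = P₁V₁ ln(V₂/V₁).
P₁V₁ = (235 kPa)(32.5 L) = 7638 J.
W = 7638 × ln(13.5/32.5) = 7638 × -0.8786
W_by_gas = -6710 J.

W ≈ -6.71 kJ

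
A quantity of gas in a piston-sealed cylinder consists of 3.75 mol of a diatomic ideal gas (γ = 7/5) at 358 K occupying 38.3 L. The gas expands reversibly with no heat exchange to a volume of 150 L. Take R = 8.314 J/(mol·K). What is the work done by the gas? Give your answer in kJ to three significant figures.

W ≈ 11.7 kJ

Adiabatic: TV^(γ−1) = const with γ = 7/5.
T₂ = T₁ (V₁/V₂)^(γ−1) = 358 × (38.3/150)^0.4 = 358 × 0.5792 = 207.4 K.
W_by = nCᵥ(T₁ − T₂) = (3.75)(20.79)(358 − 207.4) = 11741 J.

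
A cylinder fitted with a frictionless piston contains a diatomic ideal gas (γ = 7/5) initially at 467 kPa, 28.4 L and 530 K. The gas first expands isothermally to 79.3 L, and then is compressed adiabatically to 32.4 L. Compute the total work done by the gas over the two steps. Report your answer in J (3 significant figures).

W_total ≈ -656 J

Step 1 (isothermal): W = P₁V₁ ln(V₂/V₁) = (13263) ln(79.3/28.4) = 13619 J.
After step 1: P = 167.2 kPa, V = 79.3 L, T = 530 K.
Step 2 (adiabatic): W = (P₁V₁ − P₂V₂)/(γ−1) = (13263 − 18973)/0.4 = -14274 J.
W_total = 13619 − 14274 = -655.6 J.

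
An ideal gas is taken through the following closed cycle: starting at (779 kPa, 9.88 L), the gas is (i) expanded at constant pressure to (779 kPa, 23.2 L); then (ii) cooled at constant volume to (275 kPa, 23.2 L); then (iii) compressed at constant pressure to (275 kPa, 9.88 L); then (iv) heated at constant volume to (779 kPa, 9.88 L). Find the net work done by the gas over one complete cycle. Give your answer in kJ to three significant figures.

Constant-volume legs do no work.
W(i) = (779)(23.2 − 9.88) = 10376 J; W(iii) = (275)(9.88 − 23.2) = -3663 J.
W_net = 10376 − 3663 = 6713 J (the clockwise enclosed area).

W_net ≈ 6.71 kJ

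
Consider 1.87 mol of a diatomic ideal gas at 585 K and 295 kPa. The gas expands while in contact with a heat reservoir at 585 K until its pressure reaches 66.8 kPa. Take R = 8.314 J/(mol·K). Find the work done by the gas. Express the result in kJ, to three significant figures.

W ≈ 13.5 kJ

Isothermal process: W = nRT ln(V₂/V₁) = nRT ln(P₁/P₂).
W = (1.87)(8.314)(585) × ln(295/66.8)
  = 9095 × ln(4.416) = 9095 × 1.485
W_by_gas = 13509 J.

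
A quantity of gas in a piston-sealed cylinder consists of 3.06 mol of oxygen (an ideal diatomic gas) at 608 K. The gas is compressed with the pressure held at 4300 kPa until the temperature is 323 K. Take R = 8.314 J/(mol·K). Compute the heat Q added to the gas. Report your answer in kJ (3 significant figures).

Isobaric: W = nRΔT = (3.06)(8.314)(-285) = -7251 J.
ΔU = nCᵥΔT with Cᵥ = 5R/2: ΔU = (3.06)(20.79)(-285) = -18127 J.
Q = ΔU + W = -18127 − 7251 = -25377 J.

Q ≈ -25.4 kJ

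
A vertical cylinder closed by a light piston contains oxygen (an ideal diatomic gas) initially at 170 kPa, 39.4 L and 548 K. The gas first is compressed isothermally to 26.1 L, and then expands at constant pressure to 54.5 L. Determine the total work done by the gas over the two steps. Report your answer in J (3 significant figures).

Step 1 (isothermal): W = P₁V₁ ln(V₂/V₁) = (6698) ln(26.1/39.4) = -2758 J.
After step 1: P = 256.6 kPa, V = 26.1 L, T = 548 K.
Step 2 (isobaric): W = PΔV = (256.6 kPa)(54.5 − 26.1 L) = 7288 J.
W_total = -2758 + 7288 = 4530 J.

W_total ≈ 4530 J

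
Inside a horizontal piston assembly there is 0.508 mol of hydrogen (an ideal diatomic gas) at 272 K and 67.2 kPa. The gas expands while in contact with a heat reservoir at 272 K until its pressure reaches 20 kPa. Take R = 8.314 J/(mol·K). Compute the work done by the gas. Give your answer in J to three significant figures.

W ≈ 1390 J

Isothermal process: W = nRT ln(V₂/V₁) = nRT ln(P₁/P₂).
W = (0.508)(8.314)(272) × ln(67.2/20)
  = 1149 × ln(3.36) = 1149 × 1.212
W_by_gas = 1392 J.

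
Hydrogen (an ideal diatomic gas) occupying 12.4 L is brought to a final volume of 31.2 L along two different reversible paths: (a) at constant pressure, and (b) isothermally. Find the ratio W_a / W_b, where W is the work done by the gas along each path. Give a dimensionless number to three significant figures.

Path (a) isobaric: W = P₁(V₂ − V₁) → W_a/(P₁V₁) = 1.516.
Path (b) isothermal: W = P₁V₁ ln(V₂/V₁) → W_b/(P₁V₁) = 0.9227.
W_a / W_b = 1.516 / 0.9227 = 1.643.

W_a / W_b ≈ 1.64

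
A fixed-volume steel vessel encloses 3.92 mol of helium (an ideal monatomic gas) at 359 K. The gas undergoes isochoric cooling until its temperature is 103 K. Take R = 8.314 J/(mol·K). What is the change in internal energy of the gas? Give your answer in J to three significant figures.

Constant volume ⇒ W = 0, so Q = ΔU = nCᵥΔT with Cᵥ = 3R/2 = 12.47 J/(mol·K).
ΔU = (3.92)(12.47)(103 − 359) = -12515 J.

ΔU ≈ -12500 J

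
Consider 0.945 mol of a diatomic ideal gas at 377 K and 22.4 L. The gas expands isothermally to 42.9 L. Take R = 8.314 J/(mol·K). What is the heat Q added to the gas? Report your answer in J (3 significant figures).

Isothermal ⇒ ΔU = 0, so Q = W = nRT ln(V₂/V₁).
Q = (0.945)(8.314)(377) ln(42.9/22.4) = 2962 × 0.6498 = 1925 J.

Q ≈ 1920 J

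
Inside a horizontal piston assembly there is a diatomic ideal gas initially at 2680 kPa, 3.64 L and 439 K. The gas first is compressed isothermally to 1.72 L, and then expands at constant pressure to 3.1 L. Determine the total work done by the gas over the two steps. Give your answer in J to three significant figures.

Step 1 (isothermal): W = P₁V₁ ln(V₂/V₁) = (9755) ln(1.72/3.64) = -7313 J.
After step 1: P = 5672 kPa, V = 1.72 L, T = 439 K.
Step 2 (isobaric): W = PΔV = (5672 kPa)(3.1 − 1.72 L) = 7827 J.
W_total = -7313 + 7827 = 513.8 J.

W_total ≈ 514 J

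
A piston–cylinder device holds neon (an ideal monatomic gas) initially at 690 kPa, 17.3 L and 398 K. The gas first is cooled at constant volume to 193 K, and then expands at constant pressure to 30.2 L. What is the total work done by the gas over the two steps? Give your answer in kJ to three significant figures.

W_total ≈ 4.32 kJ

Step 1 (isochoric): W = 0 (constant volume).
After step 1: P = 334.6 kPa (V unchanged).
Step 2 (isobaric): W = PΔV = (334.6 kPa)(30.2 − 17.3 L) = 4316 J.
W_total = 0 + 4316 = 4316 J.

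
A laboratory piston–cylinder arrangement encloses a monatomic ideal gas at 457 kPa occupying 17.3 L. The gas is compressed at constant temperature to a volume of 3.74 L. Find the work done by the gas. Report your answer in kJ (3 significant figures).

Isothermal: W = nRT ln(V₂/V₁) = P₁V₁ ln(V₂/V₁).
P₁V₁ = (457 kPa)(17.3 L) = 7906 J.
W = 7906 × ln(3.74/17.3) = 7906 × -1.532
W_by_gas = -12109 J.

W ≈ -12.1 kJ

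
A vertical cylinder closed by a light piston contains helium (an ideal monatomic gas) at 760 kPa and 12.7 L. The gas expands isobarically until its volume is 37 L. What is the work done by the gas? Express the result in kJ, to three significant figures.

W ≈ 18.5 kJ

Isobaric: W = P ΔV.
W = (760 kPa)(37 − 12.7 L) = (760)(24.3) = 18468 J.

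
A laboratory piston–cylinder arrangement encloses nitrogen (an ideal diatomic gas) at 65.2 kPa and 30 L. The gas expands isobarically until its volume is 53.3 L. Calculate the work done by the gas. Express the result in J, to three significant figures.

W ≈ 1520 J

Isobaric: W = P ΔV.
W = (65.2 kPa)(53.3 − 30 L) = (65.2)(23.3) = 1519 J.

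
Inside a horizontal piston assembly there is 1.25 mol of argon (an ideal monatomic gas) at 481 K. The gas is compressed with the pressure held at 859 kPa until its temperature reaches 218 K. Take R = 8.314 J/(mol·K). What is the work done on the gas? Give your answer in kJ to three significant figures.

Isobaric: W = P ΔV = nR ΔT.
W = (1.25)(8.314)(218 − 481) = -2733 J.
Work on gas = −W_by = 2733 J.

W ≈ 2.73 kJ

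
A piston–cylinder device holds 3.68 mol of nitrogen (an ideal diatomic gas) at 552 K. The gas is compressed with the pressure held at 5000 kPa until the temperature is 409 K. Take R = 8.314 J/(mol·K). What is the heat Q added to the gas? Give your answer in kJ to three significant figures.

Isobaric: W = nRΔT = (3.68)(8.314)(-143) = -4375 J.
ΔU = nCᵥΔT with Cᵥ = 5R/2: ΔU = (3.68)(20.79)(-143) = -10938 J.
Q = ΔU + W = -10938 − 4375 = -15313 J.

Q ≈ -15.3 kJ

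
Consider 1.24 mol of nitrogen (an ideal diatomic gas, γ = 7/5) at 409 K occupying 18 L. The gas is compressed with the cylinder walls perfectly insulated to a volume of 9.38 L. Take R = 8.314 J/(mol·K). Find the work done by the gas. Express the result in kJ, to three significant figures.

W ≈ -3.14 kJ

Adiabatic: TV^(γ−1) = const with γ = 7/5.
T₂ = T₁ (V₁/V₂)^(γ−1) = 409 × (18/9.38)^0.4 = 409 × 1.298 = 530.8 K.
W_by = nCᵥ(T₁ − T₂) = (1.24)(20.79)(409 − 530.8) = -3140 J.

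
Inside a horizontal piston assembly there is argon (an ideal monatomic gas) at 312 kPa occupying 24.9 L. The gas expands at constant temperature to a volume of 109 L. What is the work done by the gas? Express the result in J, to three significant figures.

Isothermal: W = nRT ln(V₂/V₁) = P₁V₁ ln(V₂/V₁).
P₁V₁ = (312 kPa)(24.9 L) = 7769 J.
W = 7769 × ln(109/24.9) = 7769 × 1.476
W_by_gas = 11470 J.

W ≈ 11500 J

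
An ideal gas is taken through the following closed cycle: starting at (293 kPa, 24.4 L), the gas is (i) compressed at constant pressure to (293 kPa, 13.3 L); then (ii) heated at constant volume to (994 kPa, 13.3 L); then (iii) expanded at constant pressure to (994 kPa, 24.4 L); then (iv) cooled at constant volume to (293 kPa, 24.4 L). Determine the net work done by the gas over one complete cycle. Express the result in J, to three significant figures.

Constant-volume legs do no work.
W(i) = (293)(13.3 − 24.4) = -3252 J; W(iii) = (994)(24.4 − 13.3) = 11033 J.
W_net = -3252 + 11033 = 7781 J (the clockwise enclosed area).

W_net ≈ 7780 J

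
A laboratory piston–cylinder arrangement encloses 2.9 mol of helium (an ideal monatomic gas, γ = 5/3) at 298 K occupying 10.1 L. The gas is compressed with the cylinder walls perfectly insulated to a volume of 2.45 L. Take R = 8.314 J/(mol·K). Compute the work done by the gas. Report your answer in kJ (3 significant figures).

W ≈ -16.9 kJ

Adiabatic: TV^(γ−1) = const with γ = 5/3.
T₂ = T₁ (V₁/V₂)^(γ−1) = 298 × (10.1/2.45)^0.667 = 298 × 2.571 = 766.2 K.
W_by = nCᵥ(T₁ − T₂) = (2.9)(12.47)(298 − 766.2) = -16931 J.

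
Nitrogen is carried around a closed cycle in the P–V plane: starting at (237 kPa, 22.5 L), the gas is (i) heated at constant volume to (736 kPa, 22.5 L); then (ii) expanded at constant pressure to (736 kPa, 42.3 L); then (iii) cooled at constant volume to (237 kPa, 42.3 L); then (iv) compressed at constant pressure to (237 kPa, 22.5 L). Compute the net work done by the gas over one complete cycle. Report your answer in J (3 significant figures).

W_net ≈ 9880 J

Constant-volume legs do no work.
W(ii) = (736)(42.3 − 22.5) = 14573 J; W(iv) = (237)(22.5 − 42.3) = -4693 J.
W_net = 14573 − 4693 = 9880 J (the clockwise enclosed area).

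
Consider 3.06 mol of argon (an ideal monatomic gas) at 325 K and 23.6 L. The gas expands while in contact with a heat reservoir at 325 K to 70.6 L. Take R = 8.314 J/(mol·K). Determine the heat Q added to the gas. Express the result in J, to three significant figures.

Isothermal ⇒ ΔU = 0, so Q = W = nRT ln(V₂/V₁).
Q = (3.06)(8.314)(325) ln(70.6/23.6) = 8268 × 1.096 = 9060 J.

Q ≈ 9060 J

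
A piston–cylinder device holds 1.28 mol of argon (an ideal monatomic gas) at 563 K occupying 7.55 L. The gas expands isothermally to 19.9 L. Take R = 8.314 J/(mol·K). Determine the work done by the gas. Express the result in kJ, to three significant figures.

Isothermal: W = nRT ln(V₂/V₁).
W = (1.28)(8.314)(563) × ln(19.9/7.55)
  = 5991 × 0.9692
W_by_gas = 5807 J.

W ≈ 5.81 kJ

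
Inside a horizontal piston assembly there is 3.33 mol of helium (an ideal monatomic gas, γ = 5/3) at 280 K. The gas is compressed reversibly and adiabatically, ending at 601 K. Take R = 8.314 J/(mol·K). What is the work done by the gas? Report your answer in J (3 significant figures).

Adiabatic ⇒ Q = 0, so W_by = −ΔU = nCᵥ(T₁ − T₂).
Cᵥ = 3R/2 = 12.47 J/(mol·K).
W = (3.33)(12.47)(280 − 601) = -13331 J.

W ≈ -13300 J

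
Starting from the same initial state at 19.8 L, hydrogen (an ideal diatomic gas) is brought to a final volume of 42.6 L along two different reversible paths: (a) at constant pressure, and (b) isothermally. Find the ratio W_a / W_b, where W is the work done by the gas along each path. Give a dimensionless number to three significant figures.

W_a / W_b ≈ 1.50

Path (a) isobaric: W = P₁(V₂ − V₁) → W_a/(P₁V₁) = 1.152.
Path (b) isothermal: W = P₁V₁ ln(V₂/V₁) → W_b/(P₁V₁) = 0.7662.
W_a / W_b = 1.152 / 0.7662 = 1.503.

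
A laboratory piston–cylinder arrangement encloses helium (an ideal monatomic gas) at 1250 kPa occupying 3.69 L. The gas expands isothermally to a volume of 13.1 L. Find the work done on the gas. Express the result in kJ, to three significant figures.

Isothermal: W = nRT ln(V₂/V₁) = P₁V₁ ln(V₂/V₁).
P₁V₁ = (1250 kPa)(3.69 L) = 4612 J.
W = 4612 × ln(13.1/3.69) = 4612 × 1.267
W_by_gas = 5844 J; work on gas = −W_by = -5844 J.

W ≈ -5.84 kJ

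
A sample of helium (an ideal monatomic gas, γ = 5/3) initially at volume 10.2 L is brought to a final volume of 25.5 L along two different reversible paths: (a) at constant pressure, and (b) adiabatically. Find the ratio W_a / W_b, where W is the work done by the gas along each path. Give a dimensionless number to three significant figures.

W_a / W_b ≈ 2.19

Path (a) isobaric: W = P₁(V₂ − V₁) → W_a/(P₁V₁) = 1.5.
Path (b) adiabatic: W = P₁V₁(1 − (V₁/V₂)^(γ−1))/(γ−1) → W_b/(P₁V₁) = 0.6857.
W_a / W_b = 1.5 / 0.6857 = 2.188.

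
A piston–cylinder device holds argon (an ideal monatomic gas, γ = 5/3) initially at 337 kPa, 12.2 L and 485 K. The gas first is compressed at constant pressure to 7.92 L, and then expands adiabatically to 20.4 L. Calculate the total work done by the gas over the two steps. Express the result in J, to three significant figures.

W_total ≈ 431 J

Step 1 (isobaric): W = PΔV = (337 kPa)(7.92 − 12.2 L) = -1442 J.
After step 1: P = 337 kPa, V = 7.92 L, T = 314.9 K.
Step 2 (adiabatic): W = (P₁V₁ − P₂V₂)/(γ−1) = (2669 − 1420)/0.667 = 1873 J.
W_total = -1442 + 1873 = 430.6 J.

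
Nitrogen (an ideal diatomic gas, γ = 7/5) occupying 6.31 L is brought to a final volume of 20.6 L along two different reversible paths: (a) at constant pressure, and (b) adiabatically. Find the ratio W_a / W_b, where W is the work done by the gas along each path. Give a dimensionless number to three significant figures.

W_a / W_b ≈ 2.40

Path (a) isobaric: W = P₁(V₂ − V₁) → W_a/(P₁V₁) = 2.265.
Path (b) adiabatic: W = P₁V₁(1 − (V₁/V₂)^(γ−1))/(γ−1) → W_b/(P₁V₁) = 0.9426.
W_a / W_b = 2.265 / 0.9426 = 2.403.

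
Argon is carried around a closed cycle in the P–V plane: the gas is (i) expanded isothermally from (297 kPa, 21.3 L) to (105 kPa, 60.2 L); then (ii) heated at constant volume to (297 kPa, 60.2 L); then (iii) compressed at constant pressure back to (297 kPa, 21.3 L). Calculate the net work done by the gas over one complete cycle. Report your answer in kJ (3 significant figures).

Leg (i): W = PᵢVᵢ ln(V_f/Vᵢ) = (6326) ln(60.2/21.3) = 6573 J.
Leg (ii): W = 0.
Leg (iii): W = PΔV = (297)(21.3 − 60.2) = -11553 J.
W_net = 6573 − 11553 = -4981 J.

W_net ≈ -4.98 kJ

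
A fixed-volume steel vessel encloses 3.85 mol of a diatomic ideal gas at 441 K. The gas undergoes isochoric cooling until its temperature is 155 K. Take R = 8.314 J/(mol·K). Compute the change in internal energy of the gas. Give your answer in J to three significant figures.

ΔU ≈ -22900 J

Constant volume ⇒ W = 0, so Q = ΔU = nCᵥΔT with Cᵥ = 5R/2 = 20.79 J/(mol·K).
ΔU = (3.85)(20.79)(155 − 441) = -22886 J.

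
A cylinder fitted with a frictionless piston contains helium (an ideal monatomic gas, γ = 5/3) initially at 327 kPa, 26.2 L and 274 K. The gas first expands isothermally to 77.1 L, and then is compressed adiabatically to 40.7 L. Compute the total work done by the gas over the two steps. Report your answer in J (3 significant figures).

W_total ≈ 2420 J

Step 1 (isothermal): W = P₁V₁ ln(V₂/V₁) = (8567) ln(77.1/26.2) = 9247 J.
After step 1: P = 111.1 kPa, V = 77.1 L, T = 274 K.
Step 2 (adiabatic): W = (P₁V₁ − P₂V₂)/(γ−1) = (8567 − 13117)/0.667 = -6824 J.
W_total = 9247 − 6824 = 2423 J.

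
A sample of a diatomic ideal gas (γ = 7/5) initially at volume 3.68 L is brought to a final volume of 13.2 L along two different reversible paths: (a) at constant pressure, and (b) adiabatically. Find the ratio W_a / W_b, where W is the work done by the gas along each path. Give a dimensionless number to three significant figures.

W_a / W_b ≈ 2.59

Path (a) isobaric: W = P₁(V₂ − V₁) → W_a/(P₁V₁) = 2.587.
Path (b) adiabatic: W = P₁V₁(1 − (V₁/V₂)^(γ−1))/(γ−1) → W_b/(P₁V₁) = 1.
W_a / W_b = 2.587 / 1 = 2.587.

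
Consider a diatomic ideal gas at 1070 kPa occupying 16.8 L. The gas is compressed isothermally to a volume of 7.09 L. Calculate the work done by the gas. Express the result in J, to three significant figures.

W ≈ -15500 J

Isothermal: W = nRT ln(V₂/V₁) = P₁V₁ ln(V₂/V₁).
P₁V₁ = (1070 kPa)(16.8 L) = 17976 J.
W = 17976 × ln(7.09/16.8) = 17976 × -0.8627
W_by_gas = -15508 J.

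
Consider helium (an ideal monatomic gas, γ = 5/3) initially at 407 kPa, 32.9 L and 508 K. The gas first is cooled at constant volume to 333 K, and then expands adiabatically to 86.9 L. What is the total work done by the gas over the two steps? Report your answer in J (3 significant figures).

Step 1 (isochoric): W = 0 (constant volume).
After step 1: P = 266.8 kPa (V unchanged).
Step 2 (adiabatic): W = (P₁V₁ − P₂V₂)/(γ−1) = (8777 − 4594)/0.667 = 6276 J.
W_total = 0 + 6276 = 6276 J.

W_total ≈ 6280 J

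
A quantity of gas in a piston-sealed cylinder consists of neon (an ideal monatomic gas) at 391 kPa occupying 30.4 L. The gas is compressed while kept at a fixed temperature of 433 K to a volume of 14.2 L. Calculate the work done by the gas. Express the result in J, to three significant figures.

Isothermal: W = nRT ln(V₂/V₁) = P₁V₁ ln(V₂/V₁).
P₁V₁ = (391 kPa)(30.4 L) = 11886 J.
W = 11886 × ln(14.2/30.4) = 11886 × -0.7612
W_by_gas = -9048 J.

W ≈ -9050 J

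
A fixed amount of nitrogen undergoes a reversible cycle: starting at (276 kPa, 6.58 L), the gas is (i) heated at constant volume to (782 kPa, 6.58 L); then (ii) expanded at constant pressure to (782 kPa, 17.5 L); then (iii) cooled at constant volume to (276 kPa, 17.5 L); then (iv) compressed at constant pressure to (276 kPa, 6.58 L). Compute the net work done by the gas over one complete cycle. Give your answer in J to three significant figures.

W_net ≈ 5530 J

Constant-volume legs do no work.
W(ii) = (782)(17.5 − 6.58) = 8539 J; W(iv) = (276)(6.58 − 17.5) = -3014 J.
W_net = 8539 − 3014 = 5526 J (the clockwise enclosed area).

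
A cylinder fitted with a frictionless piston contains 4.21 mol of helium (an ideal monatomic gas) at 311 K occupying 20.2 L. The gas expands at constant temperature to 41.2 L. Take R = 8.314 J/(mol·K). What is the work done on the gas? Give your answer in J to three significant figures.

W ≈ -7760 J

Isothermal: W = nRT ln(V₂/V₁).
W = (4.21)(8.314)(311) × ln(41.2/20.2)
  = 10886 × 0.7128
W_by_gas = 7759 J; work on gas = −W_by = -7759 J.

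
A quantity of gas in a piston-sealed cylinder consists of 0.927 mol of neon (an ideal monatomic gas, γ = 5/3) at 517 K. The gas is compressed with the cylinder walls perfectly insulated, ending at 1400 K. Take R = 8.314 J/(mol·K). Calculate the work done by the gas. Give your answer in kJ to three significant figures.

W ≈ -10.2 kJ

Adiabatic ⇒ Q = 0, so W_by = −ΔU = nCᵥ(T₁ − T₂).
Cᵥ = 3R/2 = 12.47 J/(mol·K).
W = (0.927)(12.47)(517 − 1400) = -10208 J.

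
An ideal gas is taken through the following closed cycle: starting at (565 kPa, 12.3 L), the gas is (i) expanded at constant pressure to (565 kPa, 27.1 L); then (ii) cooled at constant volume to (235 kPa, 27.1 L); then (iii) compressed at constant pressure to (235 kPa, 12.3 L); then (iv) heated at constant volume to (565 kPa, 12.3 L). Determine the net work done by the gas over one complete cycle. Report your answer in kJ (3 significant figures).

Constant-volume legs do no work.
W(i) = (565)(27.1 − 12.3) = 8362 J; W(iii) = (235)(12.3 − 27.1) = -3478 J.
W_net = 8362 − 3478 = 4884 J (the clockwise enclosed area).

W_net ≈ 4.88 kJ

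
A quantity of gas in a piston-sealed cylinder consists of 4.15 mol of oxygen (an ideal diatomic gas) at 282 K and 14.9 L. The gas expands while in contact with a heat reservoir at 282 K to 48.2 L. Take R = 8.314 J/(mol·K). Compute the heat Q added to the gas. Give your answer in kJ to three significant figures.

Q ≈ 11.4 kJ

Isothermal ⇒ ΔU = 0, so Q = W = nRT ln(V₂/V₁).
Q = (4.15)(8.314)(282) ln(48.2/14.9) = 9730 × 1.174 = 11423 J.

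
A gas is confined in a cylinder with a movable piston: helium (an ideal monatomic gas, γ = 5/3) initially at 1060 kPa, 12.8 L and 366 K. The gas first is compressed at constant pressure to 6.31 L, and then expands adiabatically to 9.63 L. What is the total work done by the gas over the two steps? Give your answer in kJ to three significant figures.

W_total ≈ -4.42 kJ

Step 1 (isobaric): W = PΔV = (1060 kPa)(6.31 − 12.8 L) = -6879 J.
After step 1: P = 1060 kPa, V = 6.31 L, T = 180.4 K.
Step 2 (adiabatic): W = (P₁V₁ − P₂V₂)/(γ−1) = (6689 − 5046)/0.667 = 2464 J.
W_total = -6879 + 2464 = -4415 J.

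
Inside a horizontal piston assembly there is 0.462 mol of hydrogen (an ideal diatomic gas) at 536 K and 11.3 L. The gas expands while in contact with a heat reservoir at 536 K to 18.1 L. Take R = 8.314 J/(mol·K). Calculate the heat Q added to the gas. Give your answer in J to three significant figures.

Q ≈ 970 J

Isothermal ⇒ ΔU = 0, so Q = W = nRT ln(V₂/V₁).
Q = (0.462)(8.314)(536) ln(18.1/11.3) = 2059 × 0.4711 = 969.9 J.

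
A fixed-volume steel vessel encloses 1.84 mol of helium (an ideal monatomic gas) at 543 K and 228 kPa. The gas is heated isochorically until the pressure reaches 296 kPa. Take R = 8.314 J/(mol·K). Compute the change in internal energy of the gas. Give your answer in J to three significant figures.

Constant volume ⇒ W = 0, so Q = ΔU = nCᵥΔT with Cᵥ = 3R/2 = 12.47 J/(mol·K).
At constant V, T₂/T₁ = P₂/P₁ ⇒ ΔT = T₁(P₂/P₁ − 1) = 543·(296/228 − 1) = 161.9 K.
ΔU = (1.84)(12.47)(161.9) = 3716 J.

ΔU ≈ 3720 J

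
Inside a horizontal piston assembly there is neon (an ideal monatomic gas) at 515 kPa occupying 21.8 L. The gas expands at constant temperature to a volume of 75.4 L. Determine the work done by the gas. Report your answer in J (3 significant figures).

Isothermal: W = nRT ln(V₂/V₁) = P₁V₁ ln(V₂/V₁).
P₁V₁ = (515 kPa)(21.8 L) = 11227 J.
W = 11227 × ln(75.4/21.8) = 11227 × 1.241
W_by_gas = 13932 J.

W ≈ 13900 J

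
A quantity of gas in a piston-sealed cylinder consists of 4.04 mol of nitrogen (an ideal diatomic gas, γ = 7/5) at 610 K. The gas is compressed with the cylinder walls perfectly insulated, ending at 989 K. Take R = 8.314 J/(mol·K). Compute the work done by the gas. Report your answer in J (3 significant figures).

Adiabatic ⇒ Q = 0, so W_by = −ΔU = nCᵥ(T₁ − T₂).
Cᵥ = 5R/2 = 20.79 J/(mol·K).
W = (4.04)(20.79)(610 − 989) = -31825 J.

W ≈ -31800 J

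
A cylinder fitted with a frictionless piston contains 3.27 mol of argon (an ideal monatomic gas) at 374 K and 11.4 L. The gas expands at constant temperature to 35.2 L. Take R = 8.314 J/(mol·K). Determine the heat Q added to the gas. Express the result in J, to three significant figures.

Q ≈ 11500 J

Isothermal ⇒ ΔU = 0, so Q = W = nRT ln(V₂/V₁).
Q = (3.27)(8.314)(374) ln(35.2/11.4) = 10168 × 1.127 = 11464 J.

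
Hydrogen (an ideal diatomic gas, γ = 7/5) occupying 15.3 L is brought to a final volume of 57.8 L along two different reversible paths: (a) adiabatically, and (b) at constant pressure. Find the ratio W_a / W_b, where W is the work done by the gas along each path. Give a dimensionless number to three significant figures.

W_a / W_b ≈ 0.371

Path (a) adiabatic: W = P₁V₁(1 − (V₁/V₂)^(γ−1))/(γ−1) → W_a/(P₁V₁) = 1.031.
Path (b) isobaric: W = P₁(V₂ − V₁) → W_b/(P₁V₁) = 2.778.
W_a / W_b = 1.031 / 2.778 = 0.3711.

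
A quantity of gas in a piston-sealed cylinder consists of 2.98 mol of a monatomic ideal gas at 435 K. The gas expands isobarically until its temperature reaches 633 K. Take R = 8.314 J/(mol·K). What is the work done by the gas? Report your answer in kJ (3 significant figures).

W ≈ 4.91 kJ

Isobaric: W = P ΔV = nR ΔT.
W = (2.98)(8.314)(633 − 435) = 4906 J.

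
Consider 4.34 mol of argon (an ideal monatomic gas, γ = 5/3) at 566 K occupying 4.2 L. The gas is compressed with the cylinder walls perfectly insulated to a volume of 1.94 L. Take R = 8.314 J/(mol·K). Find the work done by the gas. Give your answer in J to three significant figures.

Adiabatic: TV^(γ−1) = const with γ = 5/3.
T₂ = T₁ (V₁/V₂)^(γ−1) = 566 × (4.2/1.94)^0.667 = 566 × 1.674 = 947.2 K.
W_by = nCᵥ(T₁ − T₂) = (4.34)(12.47)(566 − 947.2) = -20633 J.

W ≈ -20600 J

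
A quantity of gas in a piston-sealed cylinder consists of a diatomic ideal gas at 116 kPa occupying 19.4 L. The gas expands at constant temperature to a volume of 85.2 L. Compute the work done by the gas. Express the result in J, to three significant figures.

Isothermal: W = nRT ln(V₂/V₁) = P₁V₁ ln(V₂/V₁).
P₁V₁ = (116 kPa)(19.4 L) = 2250 J.
W = 2250 × ln(85.2/19.4) = 2250 × 1.48
W_by_gas = 3330 J.

W ≈ 3330 J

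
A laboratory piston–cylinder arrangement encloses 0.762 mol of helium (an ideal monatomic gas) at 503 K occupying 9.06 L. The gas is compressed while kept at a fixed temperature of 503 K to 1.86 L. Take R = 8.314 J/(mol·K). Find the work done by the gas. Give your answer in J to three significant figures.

W ≈ -5050 J

Isothermal: W = nRT ln(V₂/V₁).
W = (0.762)(8.314)(503) × ln(1.86/9.06)
  = 3187 × -1.583
W_by_gas = -5045 J.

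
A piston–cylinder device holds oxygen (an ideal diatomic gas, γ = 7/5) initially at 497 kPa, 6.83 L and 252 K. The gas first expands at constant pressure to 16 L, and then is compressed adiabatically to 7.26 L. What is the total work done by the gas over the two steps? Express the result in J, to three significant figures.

Step 1 (isobaric): W = PΔV = (497 kPa)(16 − 6.83 L) = 4557 J.
After step 1: P = 497 kPa, V = 16 L, T = 590.3 K.
Step 2 (adiabatic): W = (P₁V₁ − P₂V₂)/(γ−1) = (7952 − 10908)/0.4 = -7390 J.
W_total = 4557 − 7390 = -2833 J.

W_total ≈ -2830 J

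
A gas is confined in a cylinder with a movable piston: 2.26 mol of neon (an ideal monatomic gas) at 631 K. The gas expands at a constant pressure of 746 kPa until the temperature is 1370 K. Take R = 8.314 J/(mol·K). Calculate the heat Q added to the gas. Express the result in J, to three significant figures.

Q ≈ 34700 J

Isobaric: W = nRΔT = (2.26)(8.314)(739) = 13886 J.
ΔU = nCᵥΔT with Cᵥ = 3R/2: ΔU = (2.26)(12.47)(739) = 20828 J.
Q = ΔU + W = 20828 + 13886 = 34714 J.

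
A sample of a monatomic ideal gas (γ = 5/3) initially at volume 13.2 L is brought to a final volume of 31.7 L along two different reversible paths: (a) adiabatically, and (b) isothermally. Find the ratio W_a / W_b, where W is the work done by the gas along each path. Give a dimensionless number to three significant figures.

Path (a) adiabatic: W = P₁V₁(1 − (V₁/V₂)^(γ−1))/(γ−1) → W_a/(P₁V₁) = 0.6636.
Path (b) isothermal: W = P₁V₁ ln(V₂/V₁) → W_b/(P₁V₁) = 0.8761.
W_a / W_b = 0.6636 / 0.8761 = 0.7574.

W_a / W_b ≈ 0.757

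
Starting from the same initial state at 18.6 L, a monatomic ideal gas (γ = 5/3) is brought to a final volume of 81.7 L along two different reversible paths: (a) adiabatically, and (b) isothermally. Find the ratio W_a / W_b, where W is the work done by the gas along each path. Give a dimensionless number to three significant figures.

W_a / W_b ≈ 0.636

Path (a) adiabatic: W = P₁V₁(1 − (V₁/V₂)^(γ−1))/(γ−1) → W_a/(P₁V₁) = 0.9407.
Path (b) isothermal: W = P₁V₁ ln(V₂/V₁) → W_b/(P₁V₁) = 1.48.
W_a / W_b = 0.9407 / 1.48 = 0.6357.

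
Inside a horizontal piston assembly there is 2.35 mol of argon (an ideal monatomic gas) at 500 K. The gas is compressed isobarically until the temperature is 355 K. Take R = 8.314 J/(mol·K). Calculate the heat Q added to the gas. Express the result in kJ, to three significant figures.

Isobaric: W = nRΔT = (2.35)(8.314)(-145) = -2833 J.
ΔU = nCᵥΔT with Cᵥ = 3R/2: ΔU = (2.35)(12.47)(-145) = -4249 J.
Q = ΔU + W = -4249 − 2833 = -7082 J.

Q ≈ -7.08 kJ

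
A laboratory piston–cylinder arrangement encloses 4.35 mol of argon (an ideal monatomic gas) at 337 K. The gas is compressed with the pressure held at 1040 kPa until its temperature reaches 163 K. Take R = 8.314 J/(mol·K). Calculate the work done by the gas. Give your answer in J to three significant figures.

W ≈ -6290 J

Isobaric: W = P ΔV = nR ΔT.
W = (4.35)(8.314)(163 − 337) = -6293 J.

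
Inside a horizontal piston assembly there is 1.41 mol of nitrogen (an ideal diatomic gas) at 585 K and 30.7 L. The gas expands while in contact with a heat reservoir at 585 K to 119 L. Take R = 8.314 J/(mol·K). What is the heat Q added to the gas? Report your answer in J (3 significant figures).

Isothermal ⇒ ΔU = 0, so Q = W = nRT ln(V₂/V₁).
Q = (1.41)(8.314)(585) ln(119/30.7) = 6858 × 1.355 = 9291 J.

Q ≈ 9290 J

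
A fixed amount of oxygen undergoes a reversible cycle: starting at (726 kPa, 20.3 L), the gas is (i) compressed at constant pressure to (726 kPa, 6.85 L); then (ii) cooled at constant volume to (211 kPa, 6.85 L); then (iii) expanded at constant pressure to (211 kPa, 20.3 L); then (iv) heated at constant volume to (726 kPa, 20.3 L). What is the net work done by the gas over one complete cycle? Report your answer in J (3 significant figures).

Constant-volume legs do no work.
W(i) = (726)(6.85 − 20.3) = -9765 J; W(iii) = (211)(20.3 − 6.85) = 2838 J.
W_net = -9765 + 2838 = -6927 J (the counter-clockwise enclosed area).

W_net ≈ -6930 J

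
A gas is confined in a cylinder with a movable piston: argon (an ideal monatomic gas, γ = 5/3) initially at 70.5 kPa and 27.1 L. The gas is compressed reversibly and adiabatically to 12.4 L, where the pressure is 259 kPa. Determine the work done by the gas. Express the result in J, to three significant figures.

W ≈ -1950 J

Adiabatic: W = (P₁V₁ − P₂V₂)/(γ − 1) with γ = 5/3.
P₁V₁ = 1911 J, P₂V₂ = 3212 J.
W = (1911 − 3212) / 0.6667 = -1952 J.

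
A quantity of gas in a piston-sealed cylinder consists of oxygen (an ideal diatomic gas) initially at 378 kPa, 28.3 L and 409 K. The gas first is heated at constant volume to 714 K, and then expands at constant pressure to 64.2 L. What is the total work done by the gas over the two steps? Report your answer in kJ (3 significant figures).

Step 1 (isochoric): W = 0 (constant volume).
After step 1: P = 659.9 kPa (V unchanged).
Step 2 (isobaric): W = PΔV = (659.9 kPa)(64.2 − 28.3 L) = 23690 J.
W_total = 0 + 23690 = 23690 J.

W_total ≈ 23.7 kJ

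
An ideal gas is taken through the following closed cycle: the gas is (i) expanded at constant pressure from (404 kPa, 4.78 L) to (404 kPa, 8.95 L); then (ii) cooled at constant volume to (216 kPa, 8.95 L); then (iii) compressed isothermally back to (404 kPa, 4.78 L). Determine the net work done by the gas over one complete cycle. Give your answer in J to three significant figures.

Leg (i): W = PΔV = (404)(8.95 − 4.78) = 1685 J.
Leg (ii): W = 0.
Leg (iii): W = PᵢVᵢ ln(V_f/Vᵢ) = (1933) ln(4.78/8.95) = -1213 J.
W_net = 1685 − 1213 = 472.2 J.

W_net ≈ 472 J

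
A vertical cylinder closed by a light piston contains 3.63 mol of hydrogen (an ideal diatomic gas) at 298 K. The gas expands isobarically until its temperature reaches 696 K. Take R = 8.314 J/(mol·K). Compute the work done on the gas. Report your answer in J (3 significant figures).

W ≈ -12000 J

Isobaric: W = P ΔV = nR ΔT.
W = (3.63)(8.314)(696 − 298) = 12012 J.
Work on gas = −W_by = -12012 J.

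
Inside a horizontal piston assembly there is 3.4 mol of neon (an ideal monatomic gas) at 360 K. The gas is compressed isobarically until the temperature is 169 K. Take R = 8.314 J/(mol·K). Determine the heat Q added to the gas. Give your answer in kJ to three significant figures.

Isobaric: W = nRΔT = (3.4)(8.314)(-191) = -5399 J.
ΔU = nCᵥΔT with Cᵥ = 3R/2: ΔU = (3.4)(12.47)(-191) = -8099 J.
Q = ΔU + W = -8099 − 5399 = -13498 J.

Q ≈ -13.5 kJ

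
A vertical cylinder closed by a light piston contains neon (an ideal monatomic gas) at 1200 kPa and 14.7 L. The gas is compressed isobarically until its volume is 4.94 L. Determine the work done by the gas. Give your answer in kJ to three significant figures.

W ≈ -11.7 kJ

Isobaric: W = P ΔV.
W = (1200 kPa)(4.94 − 14.7 L) = (1200)(-9.76) = -11712 J.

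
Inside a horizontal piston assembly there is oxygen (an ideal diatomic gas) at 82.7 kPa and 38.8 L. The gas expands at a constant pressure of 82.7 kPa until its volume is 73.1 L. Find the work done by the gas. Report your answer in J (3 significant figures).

W ≈ 2840 J

Isobaric: W = P ΔV.
W = (82.7 kPa)(73.1 − 38.8 L) = (82.7)(34.3) = 2837 J.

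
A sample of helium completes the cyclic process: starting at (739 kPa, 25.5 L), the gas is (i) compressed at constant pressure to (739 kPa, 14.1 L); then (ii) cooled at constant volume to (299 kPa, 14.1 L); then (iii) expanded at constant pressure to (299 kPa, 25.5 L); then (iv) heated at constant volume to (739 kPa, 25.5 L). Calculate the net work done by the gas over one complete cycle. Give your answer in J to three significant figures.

W_net ≈ -5020 J

Constant-volume legs do no work.
W(i) = (739)(14.1 − 25.5) = -8425 J; W(iii) = (299)(25.5 − 14.1) = 3409 J.
W_net = -8425 + 3409 = -5016 J (the counter-clockwise enclosed area).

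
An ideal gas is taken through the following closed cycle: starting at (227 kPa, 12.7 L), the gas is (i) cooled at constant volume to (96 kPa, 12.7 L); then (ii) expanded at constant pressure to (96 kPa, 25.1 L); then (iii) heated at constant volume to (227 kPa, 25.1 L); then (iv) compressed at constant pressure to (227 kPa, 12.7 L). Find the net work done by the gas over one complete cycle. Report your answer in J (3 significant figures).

W_net ≈ -1620 J

Constant-volume legs do no work.
W(ii) = (96)(25.1 − 12.7) = 1190 J; W(iv) = (227)(12.7 − 25.1) = -2815 J.
W_net = 1190 − 2815 = -1624 J (the counter-clockwise enclosed area).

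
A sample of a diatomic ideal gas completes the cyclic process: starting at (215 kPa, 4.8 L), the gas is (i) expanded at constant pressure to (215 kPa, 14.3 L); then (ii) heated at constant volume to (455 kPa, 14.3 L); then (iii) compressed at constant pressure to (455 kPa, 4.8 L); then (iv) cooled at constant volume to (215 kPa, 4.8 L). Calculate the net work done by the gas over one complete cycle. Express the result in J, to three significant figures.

W_net ≈ -2280 J

Constant-volume legs do no work.
W(i) = (215)(14.3 − 4.8) = 2042 J; W(iii) = (455)(4.8 − 14.3) = -4322 J.
W_net = 2042 − 4322 = -2280 J (the counter-clockwise enclosed area).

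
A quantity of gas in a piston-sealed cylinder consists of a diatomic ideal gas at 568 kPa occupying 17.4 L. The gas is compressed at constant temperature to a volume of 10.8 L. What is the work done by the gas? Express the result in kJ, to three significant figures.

Isothermal: W = nRT ln(V₂/V₁) = P₁V₁ ln(V₂/V₁).
P₁V₁ = (568 kPa)(17.4 L) = 9883 J.
W = 9883 × ln(10.8/17.4) = 9883 × -0.4769
W_by_gas = -4714 J.

W ≈ -4.71 kJ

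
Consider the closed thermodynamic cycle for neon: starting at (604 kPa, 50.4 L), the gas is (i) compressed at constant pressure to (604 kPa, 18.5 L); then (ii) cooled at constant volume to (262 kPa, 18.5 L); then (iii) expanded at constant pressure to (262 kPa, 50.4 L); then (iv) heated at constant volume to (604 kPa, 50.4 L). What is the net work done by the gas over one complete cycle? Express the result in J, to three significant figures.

Constant-volume legs do no work.
W(i) = (604)(18.5 − 50.4) = -19268 J; W(iii) = (262)(50.4 − 18.5) = 8358 J.
W_net = -19268 + 8358 = -10910 J (the counter-clockwise enclosed area).

W_net ≈ -10900 J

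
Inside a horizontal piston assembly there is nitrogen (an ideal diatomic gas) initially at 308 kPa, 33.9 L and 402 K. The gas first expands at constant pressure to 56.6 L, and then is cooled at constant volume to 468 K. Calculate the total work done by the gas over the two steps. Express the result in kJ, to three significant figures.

W_total ≈ 6.99 kJ

Step 1 (isobaric): W = PΔV = (308 kPa)(56.6 − 33.9 L) = 6992 J.
Step 2 (isochoric): W = 0 (constant volume).
W_total = 6992 + 0 = 6992 J.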